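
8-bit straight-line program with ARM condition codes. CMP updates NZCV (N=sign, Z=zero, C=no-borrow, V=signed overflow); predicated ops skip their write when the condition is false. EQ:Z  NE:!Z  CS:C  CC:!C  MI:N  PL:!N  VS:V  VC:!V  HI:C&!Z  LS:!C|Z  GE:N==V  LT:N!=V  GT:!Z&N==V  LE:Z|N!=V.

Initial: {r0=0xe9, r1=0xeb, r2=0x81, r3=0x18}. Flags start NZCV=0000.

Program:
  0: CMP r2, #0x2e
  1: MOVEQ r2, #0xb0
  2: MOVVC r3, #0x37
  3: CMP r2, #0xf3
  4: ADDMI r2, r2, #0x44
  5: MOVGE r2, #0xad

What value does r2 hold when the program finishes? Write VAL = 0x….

0: ✓ CMP  NZCV=0011
1: · MOVEQ
2: · MOVVC
3: ✓ CMP  NZCV=1000
4: ✓ ADDMI  r2←0xc5
5: · MOVGE

VAL = 0xc5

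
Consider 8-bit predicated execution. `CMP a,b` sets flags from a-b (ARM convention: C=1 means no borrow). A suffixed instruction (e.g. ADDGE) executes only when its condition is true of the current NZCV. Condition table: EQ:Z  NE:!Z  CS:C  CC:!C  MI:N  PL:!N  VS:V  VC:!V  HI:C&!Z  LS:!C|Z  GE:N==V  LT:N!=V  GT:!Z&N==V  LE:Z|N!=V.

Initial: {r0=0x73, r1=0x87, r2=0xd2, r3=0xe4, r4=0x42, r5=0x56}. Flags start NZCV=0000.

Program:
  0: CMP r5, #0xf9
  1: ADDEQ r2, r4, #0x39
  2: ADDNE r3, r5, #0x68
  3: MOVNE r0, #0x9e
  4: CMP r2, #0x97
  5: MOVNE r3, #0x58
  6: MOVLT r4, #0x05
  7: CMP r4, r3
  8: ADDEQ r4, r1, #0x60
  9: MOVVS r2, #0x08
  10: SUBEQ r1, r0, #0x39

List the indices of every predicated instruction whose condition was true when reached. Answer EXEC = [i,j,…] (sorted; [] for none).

0: ✓ CMP  NZCV=0000
1: · ADDEQ
2: ✓ ADDNE  r3←0xbe
3: ✓ MOVNE  r0←0x9e
4: ✓ CMP  NZCV=0010
5: ✓ MOVNE  r3←0x58
6: · MOVLT
7: ✓ CMP  NZCV=1000
8: · ADDEQ
9: · MOVVS
10: · SUBEQ

EXEC = [2,3,5]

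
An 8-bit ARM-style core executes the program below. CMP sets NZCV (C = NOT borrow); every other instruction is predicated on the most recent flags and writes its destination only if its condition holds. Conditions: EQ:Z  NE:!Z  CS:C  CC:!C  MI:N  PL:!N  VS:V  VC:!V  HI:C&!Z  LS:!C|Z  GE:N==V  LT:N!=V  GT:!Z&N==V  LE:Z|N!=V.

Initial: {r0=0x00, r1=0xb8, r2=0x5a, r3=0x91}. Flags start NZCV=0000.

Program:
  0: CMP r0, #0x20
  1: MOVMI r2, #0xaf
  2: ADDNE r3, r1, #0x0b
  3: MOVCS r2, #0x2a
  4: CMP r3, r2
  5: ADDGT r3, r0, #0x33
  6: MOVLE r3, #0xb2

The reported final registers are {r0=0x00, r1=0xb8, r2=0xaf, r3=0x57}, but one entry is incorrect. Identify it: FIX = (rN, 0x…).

FIX = (r3, 0x33)

0: ✓ CMP  NZCV=1000
1: ✓ MOVMI  r2←0xaf
2: ✓ ADDNE  r3←0xc3
3: · MOVCS
4: ✓ CMP  NZCV=0010
5: ✓ ADDGT  r3←0x33
6: · MOVLE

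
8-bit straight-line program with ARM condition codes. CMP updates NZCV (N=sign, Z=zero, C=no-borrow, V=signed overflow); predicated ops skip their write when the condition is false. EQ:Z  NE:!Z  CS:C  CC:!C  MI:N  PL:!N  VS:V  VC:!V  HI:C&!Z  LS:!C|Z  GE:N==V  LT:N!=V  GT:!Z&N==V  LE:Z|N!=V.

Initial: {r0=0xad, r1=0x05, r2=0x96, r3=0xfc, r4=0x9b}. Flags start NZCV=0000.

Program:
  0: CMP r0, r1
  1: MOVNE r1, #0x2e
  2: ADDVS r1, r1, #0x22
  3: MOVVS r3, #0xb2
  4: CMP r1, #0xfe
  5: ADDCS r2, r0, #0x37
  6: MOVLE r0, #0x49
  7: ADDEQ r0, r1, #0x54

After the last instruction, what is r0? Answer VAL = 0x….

VAL = 0xad

[0] flags=1010 → (cmp)
[1] flags=1010 NE?T → r1=0x2e
[2] flags=1010 VS?F → skip
[3] flags=1010 VS?F → skip
[4] flags=0000 → (cmp)
[5] flags=0000 CS?F → skip
[6] flags=0000 LE?F → skip
[7] flags=0000 EQ?F → skip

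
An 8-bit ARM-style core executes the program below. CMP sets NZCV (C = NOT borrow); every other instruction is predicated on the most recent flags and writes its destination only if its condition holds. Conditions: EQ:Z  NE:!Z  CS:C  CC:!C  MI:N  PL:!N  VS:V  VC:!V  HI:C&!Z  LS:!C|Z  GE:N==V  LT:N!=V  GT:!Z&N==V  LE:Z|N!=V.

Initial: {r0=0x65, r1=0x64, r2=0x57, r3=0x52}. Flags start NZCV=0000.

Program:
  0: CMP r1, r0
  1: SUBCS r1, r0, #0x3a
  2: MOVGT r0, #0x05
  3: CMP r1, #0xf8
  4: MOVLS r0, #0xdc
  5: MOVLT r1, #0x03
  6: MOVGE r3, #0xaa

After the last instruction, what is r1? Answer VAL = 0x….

VAL = 0x64

0: ✓ CMP  NZCV=1000
1: · SUBCS
2: · MOVGT
3: ✓ CMP  NZCV=0000
4: ✓ MOVLS  r0←0xdc
5: · MOVLT
6: ✓ MOVGE  r3←0xaa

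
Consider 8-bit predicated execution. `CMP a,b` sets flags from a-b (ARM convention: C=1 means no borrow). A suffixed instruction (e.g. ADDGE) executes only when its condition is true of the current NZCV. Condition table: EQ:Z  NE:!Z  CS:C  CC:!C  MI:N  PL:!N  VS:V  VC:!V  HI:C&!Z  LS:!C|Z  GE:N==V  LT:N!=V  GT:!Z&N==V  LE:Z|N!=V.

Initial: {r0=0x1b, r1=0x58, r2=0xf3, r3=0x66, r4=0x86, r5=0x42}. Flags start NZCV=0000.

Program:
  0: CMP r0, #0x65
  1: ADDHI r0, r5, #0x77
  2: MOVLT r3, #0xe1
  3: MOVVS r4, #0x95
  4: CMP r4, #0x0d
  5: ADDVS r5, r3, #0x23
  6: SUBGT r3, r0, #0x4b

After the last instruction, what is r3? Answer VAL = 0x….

VAL = 0xe1

0: ✓ CMP  NZCV=1000
1: · ADDHI
2: ✓ MOVLT  r3←0xe1
3: · MOVVS
4: ✓ CMP  NZCV=0011
5: ✓ ADDVS  r5←0x04
6: · SUBGT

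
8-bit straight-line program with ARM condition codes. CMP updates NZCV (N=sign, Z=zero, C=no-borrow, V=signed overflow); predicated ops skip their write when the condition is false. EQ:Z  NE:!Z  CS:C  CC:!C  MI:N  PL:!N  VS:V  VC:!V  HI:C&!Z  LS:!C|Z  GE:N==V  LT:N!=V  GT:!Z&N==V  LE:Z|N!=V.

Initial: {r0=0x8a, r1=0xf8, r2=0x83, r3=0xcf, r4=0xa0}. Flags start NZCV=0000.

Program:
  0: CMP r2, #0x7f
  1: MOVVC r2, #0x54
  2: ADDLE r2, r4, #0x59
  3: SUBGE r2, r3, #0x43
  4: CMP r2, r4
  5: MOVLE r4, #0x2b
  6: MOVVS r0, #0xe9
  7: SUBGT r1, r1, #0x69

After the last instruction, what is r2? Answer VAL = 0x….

VAL = 0xf9

[0] flags=0011 → (cmp)
[1] flags=0011 VC?F → skip
[2] flags=0011 LE?T → r2=0xf9
[3] flags=0011 GE?F → skip
[4] flags=0010 → (cmp)
[5] flags=0010 LE?F → skip
[6] flags=0010 VS?F → skip
[7] flags=0010 GT?T → r1=0x8f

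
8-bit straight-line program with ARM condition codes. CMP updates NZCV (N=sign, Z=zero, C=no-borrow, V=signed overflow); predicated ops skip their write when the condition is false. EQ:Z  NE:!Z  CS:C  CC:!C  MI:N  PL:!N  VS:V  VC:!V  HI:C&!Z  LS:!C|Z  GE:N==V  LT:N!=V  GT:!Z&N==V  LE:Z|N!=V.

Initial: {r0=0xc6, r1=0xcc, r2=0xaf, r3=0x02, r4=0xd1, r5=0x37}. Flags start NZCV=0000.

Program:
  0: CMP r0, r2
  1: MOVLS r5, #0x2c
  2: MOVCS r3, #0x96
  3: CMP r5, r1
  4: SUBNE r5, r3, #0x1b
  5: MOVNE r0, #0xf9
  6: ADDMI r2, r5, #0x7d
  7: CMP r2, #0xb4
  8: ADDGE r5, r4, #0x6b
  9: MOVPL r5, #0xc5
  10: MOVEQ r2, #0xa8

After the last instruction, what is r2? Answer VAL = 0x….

0: ✓ CMP  NZCV=0010
1: · MOVLS
2: ✓ MOVCS  r3←0x96
3: ✓ CMP  NZCV=0000
4: ✓ SUBNE  r5←0x7b
5: ✓ MOVNE  r0←0xf9
6: · ADDMI
7: ✓ CMP  NZCV=1000
8: · ADDGE
9: · MOVPL
10: · MOVEQ

VAL = 0xaf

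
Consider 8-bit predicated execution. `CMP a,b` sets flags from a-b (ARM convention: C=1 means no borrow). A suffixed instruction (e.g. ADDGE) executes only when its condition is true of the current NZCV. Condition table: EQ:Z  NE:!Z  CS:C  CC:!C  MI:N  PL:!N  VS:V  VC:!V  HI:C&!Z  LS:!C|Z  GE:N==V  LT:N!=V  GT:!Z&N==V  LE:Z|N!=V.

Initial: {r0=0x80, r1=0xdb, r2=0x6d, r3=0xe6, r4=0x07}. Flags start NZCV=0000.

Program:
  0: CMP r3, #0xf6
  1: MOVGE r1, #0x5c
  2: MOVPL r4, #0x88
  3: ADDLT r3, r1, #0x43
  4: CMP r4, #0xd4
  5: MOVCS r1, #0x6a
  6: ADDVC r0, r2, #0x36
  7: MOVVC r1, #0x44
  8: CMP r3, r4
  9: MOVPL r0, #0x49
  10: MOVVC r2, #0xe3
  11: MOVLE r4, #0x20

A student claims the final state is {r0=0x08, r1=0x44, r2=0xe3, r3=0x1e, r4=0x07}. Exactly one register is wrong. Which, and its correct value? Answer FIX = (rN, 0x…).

FIX = (r0, 0x49)

0: ✓ CMP  NZCV=1000
1: · MOVGE
2: · MOVPL
3: ✓ ADDLT  r3←0x1e
4: ✓ CMP  NZCV=0000
5: · MOVCS
6: ✓ ADDVC  r0←0xa3
7: ✓ MOVVC  r1←0x44
8: ✓ CMP  NZCV=0010
9: ✓ MOVPL  r0←0x49
10: ✓ MOVVC  r2←0xe3
11: · MOVLE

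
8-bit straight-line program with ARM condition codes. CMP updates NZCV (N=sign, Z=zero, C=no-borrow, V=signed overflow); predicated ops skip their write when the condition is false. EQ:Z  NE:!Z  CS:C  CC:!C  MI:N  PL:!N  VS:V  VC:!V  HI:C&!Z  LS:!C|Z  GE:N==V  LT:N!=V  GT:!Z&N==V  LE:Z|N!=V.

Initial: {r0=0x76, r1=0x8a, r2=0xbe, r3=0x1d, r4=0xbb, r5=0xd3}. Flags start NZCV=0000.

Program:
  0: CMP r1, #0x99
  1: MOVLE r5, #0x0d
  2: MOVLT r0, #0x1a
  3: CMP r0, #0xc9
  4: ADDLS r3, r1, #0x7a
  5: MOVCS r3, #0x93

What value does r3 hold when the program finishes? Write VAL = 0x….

0: ✓ CMP  NZCV=1000
1: ✓ MOVLE  r5←0x0d
2: ✓ MOVLT  r0←0x1a
3: ✓ CMP  NZCV=0000
4: ✓ ADDLS  r3←0x04
5: · MOVCS

VAL = 0x04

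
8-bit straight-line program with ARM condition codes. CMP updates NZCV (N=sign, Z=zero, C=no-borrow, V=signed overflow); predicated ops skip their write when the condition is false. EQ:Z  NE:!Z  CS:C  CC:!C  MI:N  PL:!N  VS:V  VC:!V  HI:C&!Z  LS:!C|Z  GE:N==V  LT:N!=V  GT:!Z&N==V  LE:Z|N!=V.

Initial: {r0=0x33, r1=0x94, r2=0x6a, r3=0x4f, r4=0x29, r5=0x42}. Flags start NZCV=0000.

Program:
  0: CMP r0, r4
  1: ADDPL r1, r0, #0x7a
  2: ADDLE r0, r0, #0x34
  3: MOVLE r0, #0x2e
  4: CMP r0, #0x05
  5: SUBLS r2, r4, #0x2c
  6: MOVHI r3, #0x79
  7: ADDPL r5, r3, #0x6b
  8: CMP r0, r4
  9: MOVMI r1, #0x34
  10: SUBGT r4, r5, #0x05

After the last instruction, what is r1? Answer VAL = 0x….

0: ✓ CMP  NZCV=0010
1: ✓ ADDPL  r1←0xad
2: · ADDLE
3: · MOVLE
4: ✓ CMP  NZCV=0010
5: · SUBLS
6: ✓ MOVHI  r3←0x79
7: ✓ ADDPL  r5←0xe4
8: ✓ CMP  NZCV=0010
9: · MOVMI
10: ✓ SUBGT  r4←0xdf

VAL = 0xad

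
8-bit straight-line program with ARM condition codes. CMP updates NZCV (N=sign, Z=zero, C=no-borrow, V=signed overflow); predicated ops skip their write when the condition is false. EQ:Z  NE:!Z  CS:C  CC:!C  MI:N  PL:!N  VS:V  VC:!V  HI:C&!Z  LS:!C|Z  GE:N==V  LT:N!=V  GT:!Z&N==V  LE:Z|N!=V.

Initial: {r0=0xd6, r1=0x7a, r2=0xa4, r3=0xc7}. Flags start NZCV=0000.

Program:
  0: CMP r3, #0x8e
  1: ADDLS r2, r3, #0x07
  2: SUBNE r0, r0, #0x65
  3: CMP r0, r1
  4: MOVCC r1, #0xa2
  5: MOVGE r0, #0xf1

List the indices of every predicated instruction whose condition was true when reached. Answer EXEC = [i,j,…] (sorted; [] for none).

[0] flags=0010 → (cmp)
[1] flags=0010 LS?F → skip
[2] flags=0010 NE?T → r0=0x71
[3] flags=1000 → (cmp)
[4] flags=1000 CC?T → r1=0xa2
[5] flags=1000 GE?F → skip

EXEC = [2,4]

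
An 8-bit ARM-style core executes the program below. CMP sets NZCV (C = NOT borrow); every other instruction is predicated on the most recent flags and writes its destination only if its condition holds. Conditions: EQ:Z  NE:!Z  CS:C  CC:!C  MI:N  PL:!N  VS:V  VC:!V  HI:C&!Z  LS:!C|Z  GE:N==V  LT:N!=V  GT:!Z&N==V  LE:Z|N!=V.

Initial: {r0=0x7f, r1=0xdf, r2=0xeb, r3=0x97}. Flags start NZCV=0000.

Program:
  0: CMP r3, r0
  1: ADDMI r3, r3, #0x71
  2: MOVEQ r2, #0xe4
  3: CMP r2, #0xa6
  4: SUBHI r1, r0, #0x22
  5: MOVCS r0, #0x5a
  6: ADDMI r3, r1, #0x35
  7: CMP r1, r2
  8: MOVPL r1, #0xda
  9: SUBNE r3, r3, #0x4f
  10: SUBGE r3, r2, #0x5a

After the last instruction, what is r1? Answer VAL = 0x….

VAL = 0xda

0: ✓ CMP  NZCV=0011
1: · ADDMI
2: · MOVEQ
3: ✓ CMP  NZCV=0010
4: ✓ SUBHI  r1←0x5d
5: ✓ MOVCS  r0←0x5a
6: · ADDMI
7: ✓ CMP  NZCV=0000
8: ✓ MOVPL  r1←0xda
9: ✓ SUBNE  r3←0x48
10: ✓ SUBGE  r3←0x91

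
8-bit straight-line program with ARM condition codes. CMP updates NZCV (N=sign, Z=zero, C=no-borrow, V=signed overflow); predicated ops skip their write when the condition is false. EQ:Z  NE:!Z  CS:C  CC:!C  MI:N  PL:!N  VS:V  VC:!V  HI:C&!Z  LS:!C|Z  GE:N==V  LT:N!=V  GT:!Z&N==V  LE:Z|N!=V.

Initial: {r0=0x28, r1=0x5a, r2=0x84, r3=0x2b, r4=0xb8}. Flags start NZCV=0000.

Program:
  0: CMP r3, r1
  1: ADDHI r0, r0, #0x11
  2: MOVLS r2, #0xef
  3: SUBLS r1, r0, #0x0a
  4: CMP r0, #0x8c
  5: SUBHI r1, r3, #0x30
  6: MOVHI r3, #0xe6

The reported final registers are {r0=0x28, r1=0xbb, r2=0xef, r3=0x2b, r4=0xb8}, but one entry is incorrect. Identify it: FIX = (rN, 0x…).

0: ✓ CMP  NZCV=1000
1: · ADDHI
2: ✓ MOVLS  r2←0xef
3: ✓ SUBLS  r1←0x1e
4: ✓ CMP  NZCV=1001
5: · SUBHI
6: · MOVHI

FIX = (r1, 0x1e)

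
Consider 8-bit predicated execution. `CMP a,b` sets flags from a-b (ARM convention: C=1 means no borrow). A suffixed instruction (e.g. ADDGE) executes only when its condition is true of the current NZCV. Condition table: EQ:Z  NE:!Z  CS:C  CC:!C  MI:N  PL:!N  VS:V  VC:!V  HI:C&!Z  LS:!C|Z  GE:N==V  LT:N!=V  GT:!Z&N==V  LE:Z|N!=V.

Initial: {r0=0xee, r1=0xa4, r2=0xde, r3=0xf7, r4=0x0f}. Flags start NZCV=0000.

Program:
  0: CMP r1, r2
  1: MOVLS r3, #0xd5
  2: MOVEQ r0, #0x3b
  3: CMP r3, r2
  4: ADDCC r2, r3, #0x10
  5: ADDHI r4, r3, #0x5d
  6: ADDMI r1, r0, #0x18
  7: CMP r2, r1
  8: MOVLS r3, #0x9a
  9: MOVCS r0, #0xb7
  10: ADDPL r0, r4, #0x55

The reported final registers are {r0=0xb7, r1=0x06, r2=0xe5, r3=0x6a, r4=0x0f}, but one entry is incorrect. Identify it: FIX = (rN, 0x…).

FIX = (r3, 0xd5)

[0] flags=1000 → (cmp)
[1] flags=1000 LS?T → r3=0xd5
[2] flags=1000 EQ?F → skip
[3] flags=1000 → (cmp)
[4] flags=1000 CC?T → r2=0xe5
[5] flags=1000 HI?F → skip
[6] flags=1000 MI?T → r1=0x06
[7] flags=1010 → (cmp)
[8] flags=1010 LS?F → skip
[9] flags=1010 CS?T → r0=0xb7
[10] flags=1010 PL?F → skip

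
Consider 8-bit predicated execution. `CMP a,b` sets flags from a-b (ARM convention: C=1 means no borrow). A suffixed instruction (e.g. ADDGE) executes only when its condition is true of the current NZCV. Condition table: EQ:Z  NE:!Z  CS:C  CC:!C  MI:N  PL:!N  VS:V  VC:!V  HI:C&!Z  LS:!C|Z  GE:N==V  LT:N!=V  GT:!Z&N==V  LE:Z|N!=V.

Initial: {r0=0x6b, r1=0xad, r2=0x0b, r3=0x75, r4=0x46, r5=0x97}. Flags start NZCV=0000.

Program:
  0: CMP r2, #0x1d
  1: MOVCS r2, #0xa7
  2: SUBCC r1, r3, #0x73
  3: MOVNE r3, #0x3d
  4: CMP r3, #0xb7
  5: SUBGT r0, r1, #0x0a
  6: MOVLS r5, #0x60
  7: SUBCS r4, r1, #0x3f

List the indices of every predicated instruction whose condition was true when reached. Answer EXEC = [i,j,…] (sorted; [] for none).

EXEC = [2,3,5,6]

[0] flags=1000 → (cmp)
[1] flags=1000 CS?F → skip
[2] flags=1000 CC?T → r1=0x02
[3] flags=1000 NE?T → r3=0x3d
[4] flags=1001 → (cmp)
[5] flags=1001 GT?T → r0=0xf8
[6] flags=1001 LS?T → r5=0x60
[7] flags=1001 CS?F → skip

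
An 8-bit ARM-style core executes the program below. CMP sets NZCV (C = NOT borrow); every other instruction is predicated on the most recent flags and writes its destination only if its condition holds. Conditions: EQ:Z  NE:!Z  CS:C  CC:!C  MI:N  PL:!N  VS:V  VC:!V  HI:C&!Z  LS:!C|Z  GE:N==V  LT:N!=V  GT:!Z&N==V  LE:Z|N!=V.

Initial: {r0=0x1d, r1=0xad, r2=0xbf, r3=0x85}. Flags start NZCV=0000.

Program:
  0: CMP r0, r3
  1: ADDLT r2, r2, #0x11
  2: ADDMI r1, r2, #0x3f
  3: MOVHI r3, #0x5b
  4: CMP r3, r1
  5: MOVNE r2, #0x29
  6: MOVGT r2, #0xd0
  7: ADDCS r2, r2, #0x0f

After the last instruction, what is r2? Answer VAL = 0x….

VAL = 0x29

0: ✓ CMP  NZCV=1001
1: · ADDLT
2: ✓ ADDMI  r1←0xfe
3: · MOVHI
4: ✓ CMP  NZCV=1000
5: ✓ MOVNE  r2←0x29
6: · MOVGT
7: · ADDCS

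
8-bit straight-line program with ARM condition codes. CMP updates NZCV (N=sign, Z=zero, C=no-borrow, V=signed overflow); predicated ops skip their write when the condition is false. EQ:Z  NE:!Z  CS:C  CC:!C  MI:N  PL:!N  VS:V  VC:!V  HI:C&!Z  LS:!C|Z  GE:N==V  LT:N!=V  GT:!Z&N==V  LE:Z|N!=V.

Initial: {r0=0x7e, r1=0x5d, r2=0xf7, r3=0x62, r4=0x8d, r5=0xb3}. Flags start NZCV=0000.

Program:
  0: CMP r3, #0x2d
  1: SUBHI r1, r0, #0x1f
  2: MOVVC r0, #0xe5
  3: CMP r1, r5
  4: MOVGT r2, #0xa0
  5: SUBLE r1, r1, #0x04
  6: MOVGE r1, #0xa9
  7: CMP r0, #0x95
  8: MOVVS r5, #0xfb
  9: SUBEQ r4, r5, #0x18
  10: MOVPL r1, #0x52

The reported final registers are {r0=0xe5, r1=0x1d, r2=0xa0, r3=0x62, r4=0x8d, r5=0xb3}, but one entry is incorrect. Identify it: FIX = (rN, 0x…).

0: ✓ CMP  NZCV=0010
1: ✓ SUBHI  r1←0x5f
2: ✓ MOVVC  r0←0xe5
3: ✓ CMP  NZCV=1001
4: ✓ MOVGT  r2←0xa0
5: · SUBLE
6: ✓ MOVGE  r1←0xa9
7: ✓ CMP  NZCV=0010
8: · MOVVS
9: · SUBEQ
10: ✓ MOVPL  r1←0x52

FIX = (r1, 0x52)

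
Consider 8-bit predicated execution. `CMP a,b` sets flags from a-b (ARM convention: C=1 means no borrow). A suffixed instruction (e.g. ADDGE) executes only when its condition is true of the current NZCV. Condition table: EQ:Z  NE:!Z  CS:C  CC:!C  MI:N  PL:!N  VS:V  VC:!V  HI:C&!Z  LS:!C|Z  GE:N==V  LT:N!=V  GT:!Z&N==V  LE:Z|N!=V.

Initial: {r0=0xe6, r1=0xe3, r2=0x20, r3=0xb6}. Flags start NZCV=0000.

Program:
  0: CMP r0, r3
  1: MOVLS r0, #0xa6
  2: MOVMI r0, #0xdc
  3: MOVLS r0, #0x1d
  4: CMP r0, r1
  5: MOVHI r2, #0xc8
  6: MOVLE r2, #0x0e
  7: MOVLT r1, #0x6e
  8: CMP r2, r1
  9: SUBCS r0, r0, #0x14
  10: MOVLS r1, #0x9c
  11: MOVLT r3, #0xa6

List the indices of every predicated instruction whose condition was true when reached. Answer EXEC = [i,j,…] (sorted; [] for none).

EXEC = [5,10,11]

0: ✓ CMP  NZCV=0010
1: · MOVLS
2: · MOVMI
3: · MOVLS
4: ✓ CMP  NZCV=0010
5: ✓ MOVHI  r2←0xc8
6: · MOVLE
7: · MOVLT
8: ✓ CMP  NZCV=1000
9: · SUBCS
10: ✓ MOVLS  r1←0x9c
11: ✓ MOVLT  r3←0xa6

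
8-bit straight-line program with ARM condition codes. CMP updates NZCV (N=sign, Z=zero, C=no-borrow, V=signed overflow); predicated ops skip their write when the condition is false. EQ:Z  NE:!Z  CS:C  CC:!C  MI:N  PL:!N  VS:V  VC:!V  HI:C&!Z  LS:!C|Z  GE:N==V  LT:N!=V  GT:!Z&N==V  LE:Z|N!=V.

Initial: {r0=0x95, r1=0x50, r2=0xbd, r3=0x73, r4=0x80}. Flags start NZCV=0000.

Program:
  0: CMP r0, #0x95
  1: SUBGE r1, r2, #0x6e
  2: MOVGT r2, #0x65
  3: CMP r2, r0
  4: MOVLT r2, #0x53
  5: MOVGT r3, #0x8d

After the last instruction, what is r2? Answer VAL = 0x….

VAL = 0xbd

[0] flags=0110 → (cmp)
[1] flags=0110 GE?T → r1=0x4f
[2] flags=0110 GT?F → skip
[3] flags=0010 → (cmp)
[4] flags=0010 LT?F → skip
[5] flags=0010 GT?T → r3=0x8d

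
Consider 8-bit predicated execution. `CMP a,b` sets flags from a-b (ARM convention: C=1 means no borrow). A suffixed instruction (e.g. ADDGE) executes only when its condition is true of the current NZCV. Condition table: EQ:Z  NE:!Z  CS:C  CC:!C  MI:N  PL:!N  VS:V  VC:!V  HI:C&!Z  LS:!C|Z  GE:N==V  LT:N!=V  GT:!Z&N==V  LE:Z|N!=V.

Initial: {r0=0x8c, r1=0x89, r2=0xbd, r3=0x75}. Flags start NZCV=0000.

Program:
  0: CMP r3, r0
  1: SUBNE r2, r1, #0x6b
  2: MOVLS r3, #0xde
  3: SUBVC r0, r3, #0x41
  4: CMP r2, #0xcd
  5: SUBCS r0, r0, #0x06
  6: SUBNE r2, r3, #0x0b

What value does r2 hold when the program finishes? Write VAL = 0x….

VAL = 0xd3

0: ✓ CMP  NZCV=1001
1: ✓ SUBNE  r2←0x1e
2: ✓ MOVLS  r3←0xde
3: · SUBVC
4: ✓ CMP  NZCV=0000
5: · SUBCS
6: ✓ SUBNE  r2←0xd3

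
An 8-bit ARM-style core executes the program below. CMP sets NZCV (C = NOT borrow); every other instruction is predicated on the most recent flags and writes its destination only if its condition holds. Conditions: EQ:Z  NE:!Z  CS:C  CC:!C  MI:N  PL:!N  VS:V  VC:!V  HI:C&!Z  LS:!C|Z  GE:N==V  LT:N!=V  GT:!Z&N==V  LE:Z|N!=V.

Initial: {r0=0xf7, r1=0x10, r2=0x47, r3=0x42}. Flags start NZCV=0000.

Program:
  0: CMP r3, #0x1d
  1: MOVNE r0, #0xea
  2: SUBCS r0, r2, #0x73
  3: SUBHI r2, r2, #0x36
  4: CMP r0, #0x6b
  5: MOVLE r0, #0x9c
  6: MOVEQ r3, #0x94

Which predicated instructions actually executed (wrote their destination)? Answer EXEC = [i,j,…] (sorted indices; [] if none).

EXEC = [1,2,3,5]

[0] flags=0010 → (cmp)
[1] flags=0010 NE?T → r0=0xea
[2] flags=0010 CS?T → r0=0xd4
[3] flags=0010 HI?T → r2=0x11
[4] flags=0011 → (cmp)
[5] flags=0011 LE?T → r0=0x9c
[6] flags=0011 EQ?F → skip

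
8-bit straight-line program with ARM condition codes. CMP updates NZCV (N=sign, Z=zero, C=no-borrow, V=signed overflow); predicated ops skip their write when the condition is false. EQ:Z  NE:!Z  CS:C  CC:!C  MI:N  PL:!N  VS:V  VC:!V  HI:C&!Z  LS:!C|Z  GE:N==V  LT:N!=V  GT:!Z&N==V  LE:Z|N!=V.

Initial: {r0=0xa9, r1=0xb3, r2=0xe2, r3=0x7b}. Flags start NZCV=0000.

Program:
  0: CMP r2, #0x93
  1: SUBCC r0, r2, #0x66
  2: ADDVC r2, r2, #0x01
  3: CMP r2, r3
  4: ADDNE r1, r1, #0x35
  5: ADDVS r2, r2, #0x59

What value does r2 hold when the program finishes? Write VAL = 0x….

VAL = 0x3c

0: ✓ CMP  NZCV=0010
1: · SUBCC
2: ✓ ADDVC  r2←0xe3
3: ✓ CMP  NZCV=0011
4: ✓ ADDNE  r1←0xe8
5: ✓ ADDVS  r2←0x3c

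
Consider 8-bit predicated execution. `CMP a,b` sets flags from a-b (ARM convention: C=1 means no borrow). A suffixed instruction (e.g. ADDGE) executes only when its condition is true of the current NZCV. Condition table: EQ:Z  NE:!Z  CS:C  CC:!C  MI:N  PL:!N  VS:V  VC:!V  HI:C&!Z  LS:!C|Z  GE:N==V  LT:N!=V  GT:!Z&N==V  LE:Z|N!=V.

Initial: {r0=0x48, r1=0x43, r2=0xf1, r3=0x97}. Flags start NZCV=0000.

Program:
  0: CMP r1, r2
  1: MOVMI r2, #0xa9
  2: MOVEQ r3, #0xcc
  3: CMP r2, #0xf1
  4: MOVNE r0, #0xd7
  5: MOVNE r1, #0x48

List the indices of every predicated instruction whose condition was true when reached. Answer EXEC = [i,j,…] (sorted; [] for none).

EXEC = []

0: ✓ CMP  NZCV=0000
1: · MOVMI
2: · MOVEQ
3: ✓ CMP  NZCV=0110
4: · MOVNE
5: · MOVNE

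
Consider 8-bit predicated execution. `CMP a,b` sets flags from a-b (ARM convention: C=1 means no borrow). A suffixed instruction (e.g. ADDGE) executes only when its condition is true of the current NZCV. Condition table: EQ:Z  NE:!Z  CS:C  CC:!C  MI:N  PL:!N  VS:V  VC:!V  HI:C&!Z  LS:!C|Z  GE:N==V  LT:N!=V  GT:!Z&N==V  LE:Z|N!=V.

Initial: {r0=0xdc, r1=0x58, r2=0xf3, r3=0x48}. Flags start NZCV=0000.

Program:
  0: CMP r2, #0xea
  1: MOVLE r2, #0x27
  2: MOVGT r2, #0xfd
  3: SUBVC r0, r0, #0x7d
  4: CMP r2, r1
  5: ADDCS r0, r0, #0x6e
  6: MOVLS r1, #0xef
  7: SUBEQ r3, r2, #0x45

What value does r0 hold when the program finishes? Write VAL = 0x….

VAL = 0xcd

0: ✓ CMP  NZCV=0010
1: · MOVLE
2: ✓ MOVGT  r2←0xfd
3: ✓ SUBVC  r0←0x5f
4: ✓ CMP  NZCV=1010
5: ✓ ADDCS  r0←0xcd
6: · MOVLS
7: · SUBEQ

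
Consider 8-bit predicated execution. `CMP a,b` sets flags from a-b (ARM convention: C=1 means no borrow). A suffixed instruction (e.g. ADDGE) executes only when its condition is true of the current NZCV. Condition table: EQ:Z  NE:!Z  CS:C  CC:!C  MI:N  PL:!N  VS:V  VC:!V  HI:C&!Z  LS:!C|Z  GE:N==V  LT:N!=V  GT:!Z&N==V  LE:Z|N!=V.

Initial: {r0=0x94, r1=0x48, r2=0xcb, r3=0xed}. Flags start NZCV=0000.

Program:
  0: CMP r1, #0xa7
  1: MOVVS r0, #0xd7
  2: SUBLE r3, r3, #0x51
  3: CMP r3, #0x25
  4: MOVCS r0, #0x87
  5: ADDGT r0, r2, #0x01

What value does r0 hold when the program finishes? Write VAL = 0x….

VAL = 0x87

0: ✓ CMP  NZCV=1001
1: ✓ MOVVS  r0←0xd7
2: · SUBLE
3: ✓ CMP  NZCV=1010
4: ✓ MOVCS  r0←0x87
5: · ADDGT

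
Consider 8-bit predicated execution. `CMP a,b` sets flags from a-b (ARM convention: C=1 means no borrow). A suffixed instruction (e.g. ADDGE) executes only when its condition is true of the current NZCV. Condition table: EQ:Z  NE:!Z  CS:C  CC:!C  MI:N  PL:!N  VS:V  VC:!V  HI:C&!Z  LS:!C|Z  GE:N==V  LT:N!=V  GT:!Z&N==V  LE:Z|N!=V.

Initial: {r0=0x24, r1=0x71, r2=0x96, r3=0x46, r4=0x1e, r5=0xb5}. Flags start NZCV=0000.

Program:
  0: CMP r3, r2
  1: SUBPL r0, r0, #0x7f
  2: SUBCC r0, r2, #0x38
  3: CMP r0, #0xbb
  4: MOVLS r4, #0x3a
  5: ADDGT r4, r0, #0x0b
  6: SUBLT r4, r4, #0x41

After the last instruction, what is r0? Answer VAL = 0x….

[0] flags=1001 → (cmp)
[1] flags=1001 PL?F → skip
[2] flags=1001 CC?T → r0=0x5e
[3] flags=1001 → (cmp)
[4] flags=1001 LS?T → r4=0x3a
[5] flags=1001 GT?T → r4=0x69
[6] flags=1001 LT?F → skip

VAL = 0x5e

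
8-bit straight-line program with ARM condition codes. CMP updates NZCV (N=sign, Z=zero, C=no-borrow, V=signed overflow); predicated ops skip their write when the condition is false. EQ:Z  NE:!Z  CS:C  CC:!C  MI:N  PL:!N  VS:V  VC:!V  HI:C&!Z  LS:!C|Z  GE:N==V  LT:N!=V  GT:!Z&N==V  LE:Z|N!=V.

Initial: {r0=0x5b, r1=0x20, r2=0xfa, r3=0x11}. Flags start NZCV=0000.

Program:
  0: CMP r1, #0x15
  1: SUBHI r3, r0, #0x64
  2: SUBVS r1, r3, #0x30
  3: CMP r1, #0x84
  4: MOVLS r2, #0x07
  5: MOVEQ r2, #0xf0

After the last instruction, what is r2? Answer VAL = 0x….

VAL = 0x07

[0] flags=0010 → (cmp)
[1] flags=0010 HI?T → r3=0xf7
[2] flags=0010 VS?F → skip
[3] flags=1001 → (cmp)
[4] flags=1001 LS?T → r2=0x07
[5] flags=1001 EQ?F → skip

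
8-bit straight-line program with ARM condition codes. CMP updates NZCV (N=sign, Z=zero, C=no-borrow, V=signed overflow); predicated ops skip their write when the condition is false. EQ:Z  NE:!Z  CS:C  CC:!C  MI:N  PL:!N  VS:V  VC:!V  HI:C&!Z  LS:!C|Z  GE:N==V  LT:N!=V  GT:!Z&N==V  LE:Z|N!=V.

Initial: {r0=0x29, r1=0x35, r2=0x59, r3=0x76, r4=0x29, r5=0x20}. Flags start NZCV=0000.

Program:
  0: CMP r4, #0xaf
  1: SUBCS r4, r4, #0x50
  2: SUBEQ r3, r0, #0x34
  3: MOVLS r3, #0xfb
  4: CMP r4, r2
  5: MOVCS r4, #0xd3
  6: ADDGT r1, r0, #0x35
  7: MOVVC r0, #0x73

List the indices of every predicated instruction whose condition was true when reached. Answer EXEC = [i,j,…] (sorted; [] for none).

EXEC = [3,7]

[0] flags=0000 → (cmp)
[1] flags=0000 CS?F → skip
[2] flags=0000 EQ?F → skip
[3] flags=0000 LS?T → r3=0xfb
[4] flags=1000 → (cmp)
[5] flags=1000 CS?F → skip
[6] flags=1000 GT?F → skip
[7] flags=1000 VC?T → r0=0x73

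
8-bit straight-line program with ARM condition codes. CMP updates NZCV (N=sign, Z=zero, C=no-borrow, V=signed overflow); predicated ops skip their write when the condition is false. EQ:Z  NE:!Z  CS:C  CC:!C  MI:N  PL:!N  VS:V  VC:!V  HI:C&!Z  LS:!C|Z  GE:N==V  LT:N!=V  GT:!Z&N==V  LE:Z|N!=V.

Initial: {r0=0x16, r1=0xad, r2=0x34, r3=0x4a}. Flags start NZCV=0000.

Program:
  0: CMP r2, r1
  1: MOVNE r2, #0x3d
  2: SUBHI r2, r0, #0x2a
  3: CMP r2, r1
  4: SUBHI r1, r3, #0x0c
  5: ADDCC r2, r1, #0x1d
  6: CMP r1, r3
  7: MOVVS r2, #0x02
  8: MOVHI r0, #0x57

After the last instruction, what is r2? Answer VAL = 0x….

[0] flags=1001 → (cmp)
[1] flags=1001 NE?T → r2=0x3d
[2] flags=1001 HI?F → skip
[3] flags=1001 → (cmp)
[4] flags=1001 HI?F → skip
[5] flags=1001 CC?T → r2=0xca
[6] flags=0011 → (cmp)
[7] flags=0011 VS?T → r2=0x02
[8] flags=0011 HI?T → r0=0x57

VAL = 0x02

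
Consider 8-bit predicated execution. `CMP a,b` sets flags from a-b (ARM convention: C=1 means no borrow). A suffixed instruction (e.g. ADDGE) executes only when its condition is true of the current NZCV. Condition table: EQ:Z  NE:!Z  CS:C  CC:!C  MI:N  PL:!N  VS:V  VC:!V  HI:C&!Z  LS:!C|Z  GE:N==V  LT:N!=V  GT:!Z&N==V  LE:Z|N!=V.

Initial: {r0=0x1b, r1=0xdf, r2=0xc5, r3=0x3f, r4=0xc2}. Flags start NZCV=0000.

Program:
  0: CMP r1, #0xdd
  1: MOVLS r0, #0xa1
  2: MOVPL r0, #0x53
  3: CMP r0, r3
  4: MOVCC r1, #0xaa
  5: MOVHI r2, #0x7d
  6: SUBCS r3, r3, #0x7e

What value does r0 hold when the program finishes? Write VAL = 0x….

[0] flags=0010 → (cmp)
[1] flags=0010 LS?F → skip
[2] flags=0010 PL?T → r0=0x53
[3] flags=0010 → (cmp)
[4] flags=0010 CC?F → skip
[5] flags=0010 HI?T → r2=0x7d
[6] flags=0010 CS?T → r3=0xc1

VAL = 0x53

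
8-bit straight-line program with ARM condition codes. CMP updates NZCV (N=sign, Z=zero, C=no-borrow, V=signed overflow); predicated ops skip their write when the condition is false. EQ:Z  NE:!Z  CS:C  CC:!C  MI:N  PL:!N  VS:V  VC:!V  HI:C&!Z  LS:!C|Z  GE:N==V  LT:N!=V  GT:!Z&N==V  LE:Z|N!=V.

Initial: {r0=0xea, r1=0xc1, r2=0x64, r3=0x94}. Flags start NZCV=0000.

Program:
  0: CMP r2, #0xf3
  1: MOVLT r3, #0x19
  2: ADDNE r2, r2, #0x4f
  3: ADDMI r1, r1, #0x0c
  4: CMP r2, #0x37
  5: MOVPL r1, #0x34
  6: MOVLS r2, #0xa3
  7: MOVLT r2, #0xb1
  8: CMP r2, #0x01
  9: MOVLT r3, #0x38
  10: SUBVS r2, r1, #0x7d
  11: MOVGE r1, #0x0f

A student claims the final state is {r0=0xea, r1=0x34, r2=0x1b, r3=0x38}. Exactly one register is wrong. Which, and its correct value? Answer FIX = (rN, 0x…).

FIX = (r2, 0xb1)

[0] flags=0000 → (cmp)
[1] flags=0000 LT?F → skip
[2] flags=0000 NE?T → r2=0xb3
[3] flags=0000 MI?F → skip
[4] flags=0011 → (cmp)
[5] flags=0011 PL?T → r1=0x34
[6] flags=0011 LS?F → skip
[7] flags=0011 LT?T → r2=0xb1
[8] flags=1010 → (cmp)
[9] flags=1010 LT?T → r3=0x38
[10] flags=1010 VS?F → skip
[11] flags=1010 GE?F → skip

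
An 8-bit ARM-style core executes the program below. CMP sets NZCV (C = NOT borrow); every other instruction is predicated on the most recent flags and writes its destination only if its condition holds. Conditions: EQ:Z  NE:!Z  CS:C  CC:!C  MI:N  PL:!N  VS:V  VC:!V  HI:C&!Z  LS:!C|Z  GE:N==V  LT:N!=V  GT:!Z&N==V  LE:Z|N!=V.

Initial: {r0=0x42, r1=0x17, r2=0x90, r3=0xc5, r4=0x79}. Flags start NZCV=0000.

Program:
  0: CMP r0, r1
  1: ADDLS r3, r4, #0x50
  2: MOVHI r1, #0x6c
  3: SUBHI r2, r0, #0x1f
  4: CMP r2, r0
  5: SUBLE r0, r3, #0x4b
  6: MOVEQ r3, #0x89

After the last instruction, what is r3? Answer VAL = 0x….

VAL = 0xc5

0: ✓ CMP  NZCV=0010
1: · ADDLS
2: ✓ MOVHI  r1←0x6c
3: ✓ SUBHI  r2←0x23
4: ✓ CMP  NZCV=1000
5: ✓ SUBLE  r0←0x7a
6: · MOVEQ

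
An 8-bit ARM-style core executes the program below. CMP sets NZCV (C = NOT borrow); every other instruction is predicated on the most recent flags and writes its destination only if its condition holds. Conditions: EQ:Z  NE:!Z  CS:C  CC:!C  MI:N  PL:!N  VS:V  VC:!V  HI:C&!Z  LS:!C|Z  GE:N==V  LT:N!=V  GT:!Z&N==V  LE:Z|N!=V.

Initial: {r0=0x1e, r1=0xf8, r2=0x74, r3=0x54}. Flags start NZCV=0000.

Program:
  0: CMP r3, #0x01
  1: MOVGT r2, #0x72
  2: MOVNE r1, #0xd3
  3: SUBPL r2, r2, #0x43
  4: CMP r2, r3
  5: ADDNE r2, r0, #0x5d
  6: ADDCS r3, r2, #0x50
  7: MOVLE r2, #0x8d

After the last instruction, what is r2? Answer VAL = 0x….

[0] flags=0010 → (cmp)
[1] flags=0010 GT?T → r2=0x72
[2] flags=0010 NE?T → r1=0xd3
[3] flags=0010 PL?T → r2=0x2f
[4] flags=1000 → (cmp)
[5] flags=1000 NE?T → r2=0x7b
[6] flags=1000 CS?F → skip
[7] flags=1000 LE?T → r2=0x8d

VAL = 0x8d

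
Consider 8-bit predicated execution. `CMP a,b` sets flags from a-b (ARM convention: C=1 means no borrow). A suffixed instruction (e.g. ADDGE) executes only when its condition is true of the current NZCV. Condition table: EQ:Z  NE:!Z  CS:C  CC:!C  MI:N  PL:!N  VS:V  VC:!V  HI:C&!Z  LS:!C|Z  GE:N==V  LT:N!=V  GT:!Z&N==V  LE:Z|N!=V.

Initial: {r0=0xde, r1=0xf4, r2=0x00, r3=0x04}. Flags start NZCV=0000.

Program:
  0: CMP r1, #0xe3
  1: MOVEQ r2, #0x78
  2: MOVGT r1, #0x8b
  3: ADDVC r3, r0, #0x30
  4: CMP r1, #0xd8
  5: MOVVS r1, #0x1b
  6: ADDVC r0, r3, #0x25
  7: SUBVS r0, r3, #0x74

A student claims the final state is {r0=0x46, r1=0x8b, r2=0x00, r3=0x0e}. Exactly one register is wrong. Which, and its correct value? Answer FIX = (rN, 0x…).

FIX = (r0, 0x33)

0: ✓ CMP  NZCV=0010
1: · MOVEQ
2: ✓ MOVGT  r1←0x8b
3: ✓ ADDVC  r3←0x0e
4: ✓ CMP  NZCV=1000
5: · MOVVS
6: ✓ ADDVC  r0←0x33
7: · SUBVS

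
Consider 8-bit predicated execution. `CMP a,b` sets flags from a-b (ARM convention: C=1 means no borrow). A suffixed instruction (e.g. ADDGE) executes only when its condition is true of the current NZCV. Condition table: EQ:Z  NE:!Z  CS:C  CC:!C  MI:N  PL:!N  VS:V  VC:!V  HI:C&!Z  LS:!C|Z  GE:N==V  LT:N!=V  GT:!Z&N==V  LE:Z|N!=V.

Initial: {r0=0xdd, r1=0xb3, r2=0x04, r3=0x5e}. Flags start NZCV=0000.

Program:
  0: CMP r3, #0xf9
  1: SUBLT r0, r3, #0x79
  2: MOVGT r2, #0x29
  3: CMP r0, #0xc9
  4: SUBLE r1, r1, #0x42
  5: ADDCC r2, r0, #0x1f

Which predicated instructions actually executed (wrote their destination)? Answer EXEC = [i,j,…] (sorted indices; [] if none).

0: ✓ CMP  NZCV=0000
1: · SUBLT
2: ✓ MOVGT  r2←0x29
3: ✓ CMP  NZCV=0010
4: · SUBLE
5: · ADDCC

EXEC = [2]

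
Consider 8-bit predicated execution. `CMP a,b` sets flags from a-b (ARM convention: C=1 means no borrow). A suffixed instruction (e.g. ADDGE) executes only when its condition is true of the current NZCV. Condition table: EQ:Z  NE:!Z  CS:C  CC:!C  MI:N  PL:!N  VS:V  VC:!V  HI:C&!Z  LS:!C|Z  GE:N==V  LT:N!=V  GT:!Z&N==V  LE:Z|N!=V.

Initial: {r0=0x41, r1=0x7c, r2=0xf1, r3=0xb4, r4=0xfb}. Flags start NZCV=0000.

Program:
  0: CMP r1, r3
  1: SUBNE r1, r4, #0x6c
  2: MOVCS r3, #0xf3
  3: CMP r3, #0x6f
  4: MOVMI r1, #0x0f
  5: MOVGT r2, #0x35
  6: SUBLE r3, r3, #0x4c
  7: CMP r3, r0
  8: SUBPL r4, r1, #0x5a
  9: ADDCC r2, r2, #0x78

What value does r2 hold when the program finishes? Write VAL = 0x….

VAL = 0xf1

0: ✓ CMP  NZCV=1001
1: ✓ SUBNE  r1←0x8f
2: · MOVCS
3: ✓ CMP  NZCV=0011
4: · MOVMI
5: · MOVGT
6: ✓ SUBLE  r3←0x68
7: ✓ CMP  NZCV=0010
8: ✓ SUBPL  r4←0x35
9: · ADDCC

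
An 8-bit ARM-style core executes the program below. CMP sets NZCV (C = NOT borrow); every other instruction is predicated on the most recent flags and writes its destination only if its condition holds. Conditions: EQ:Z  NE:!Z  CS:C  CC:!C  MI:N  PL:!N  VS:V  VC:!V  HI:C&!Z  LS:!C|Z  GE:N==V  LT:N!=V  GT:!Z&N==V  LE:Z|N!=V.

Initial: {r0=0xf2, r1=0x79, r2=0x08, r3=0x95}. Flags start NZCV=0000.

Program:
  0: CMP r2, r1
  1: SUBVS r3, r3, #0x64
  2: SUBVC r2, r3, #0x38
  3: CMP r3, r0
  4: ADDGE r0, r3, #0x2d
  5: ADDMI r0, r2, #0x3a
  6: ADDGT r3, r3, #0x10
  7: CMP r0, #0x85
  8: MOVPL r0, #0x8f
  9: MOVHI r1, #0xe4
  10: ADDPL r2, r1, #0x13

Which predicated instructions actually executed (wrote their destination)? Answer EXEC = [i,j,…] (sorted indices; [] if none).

[0] flags=1000 → (cmp)
[1] flags=1000 VS?F → skip
[2] flags=1000 VC?T → r2=0x5d
[3] flags=1000 → (cmp)
[4] flags=1000 GE?F → skip
[5] flags=1000 MI?T → r0=0x97
[6] flags=1000 GT?F → skip
[7] flags=0010 → (cmp)
[8] flags=0010 PL?T → r0=0x8f
[9] flags=0010 HI?T → r1=0xe4
[10] flags=0010 PL?T → r2=0xf7

EXEC = [2,5,8,9,10]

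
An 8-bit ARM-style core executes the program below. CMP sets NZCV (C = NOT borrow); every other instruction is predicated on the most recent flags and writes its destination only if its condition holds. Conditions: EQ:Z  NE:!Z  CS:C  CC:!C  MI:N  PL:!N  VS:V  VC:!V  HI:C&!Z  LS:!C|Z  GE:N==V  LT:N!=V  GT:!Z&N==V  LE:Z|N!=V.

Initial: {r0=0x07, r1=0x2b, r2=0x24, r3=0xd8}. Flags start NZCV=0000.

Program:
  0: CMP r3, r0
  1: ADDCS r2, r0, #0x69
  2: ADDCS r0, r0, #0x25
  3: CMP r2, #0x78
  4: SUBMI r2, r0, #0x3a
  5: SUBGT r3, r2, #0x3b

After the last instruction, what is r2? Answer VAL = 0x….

0: ✓ CMP  NZCV=1010
1: ✓ ADDCS  r2←0x70
2: ✓ ADDCS  r0←0x2c
3: ✓ CMP  NZCV=1000
4: ✓ SUBMI  r2←0xf2
5: · SUBGT

VAL = 0xf2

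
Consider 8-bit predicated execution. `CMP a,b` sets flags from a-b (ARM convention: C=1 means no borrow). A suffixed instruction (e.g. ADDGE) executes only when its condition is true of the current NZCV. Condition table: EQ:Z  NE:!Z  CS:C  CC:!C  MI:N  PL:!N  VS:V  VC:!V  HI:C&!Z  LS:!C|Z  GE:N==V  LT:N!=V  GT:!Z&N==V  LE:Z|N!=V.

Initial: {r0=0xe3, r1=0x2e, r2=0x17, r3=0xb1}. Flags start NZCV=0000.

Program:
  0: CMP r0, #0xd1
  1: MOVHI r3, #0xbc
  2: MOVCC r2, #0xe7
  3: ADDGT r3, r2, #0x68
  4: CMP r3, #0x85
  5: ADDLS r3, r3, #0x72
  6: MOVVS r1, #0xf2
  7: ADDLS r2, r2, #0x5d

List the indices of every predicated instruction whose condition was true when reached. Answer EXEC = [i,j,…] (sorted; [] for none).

EXEC = [1,3,5,6,7]

[0] flags=0010 → (cmp)
[1] flags=0010 HI?T → r3=0xbc
[2] flags=0010 CC?F → skip
[3] flags=0010 GT?T → r3=0x7f
[4] flags=1001 → (cmp)
[5] flags=1001 LS?T → r3=0xf1
[6] flags=1001 VS?T → r1=0xf2
[7] flags=1001 LS?T → r2=0x74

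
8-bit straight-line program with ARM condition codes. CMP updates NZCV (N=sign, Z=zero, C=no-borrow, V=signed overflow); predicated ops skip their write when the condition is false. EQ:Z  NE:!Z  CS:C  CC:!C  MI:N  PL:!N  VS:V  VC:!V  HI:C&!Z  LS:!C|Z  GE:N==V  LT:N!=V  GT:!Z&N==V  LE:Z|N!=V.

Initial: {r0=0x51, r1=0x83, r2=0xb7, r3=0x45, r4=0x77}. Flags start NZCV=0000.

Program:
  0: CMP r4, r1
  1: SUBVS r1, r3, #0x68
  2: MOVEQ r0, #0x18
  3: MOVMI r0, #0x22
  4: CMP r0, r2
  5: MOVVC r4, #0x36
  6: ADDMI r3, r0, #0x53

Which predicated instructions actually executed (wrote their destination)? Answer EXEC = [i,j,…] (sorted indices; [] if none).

0: ✓ CMP  NZCV=1001
1: ✓ SUBVS  r1←0xdd
2: · MOVEQ
3: ✓ MOVMI  r0←0x22
4: ✓ CMP  NZCV=0000
5: ✓ MOVVC  r4←0x36
6: · ADDMI

EXEC = [1,3,5]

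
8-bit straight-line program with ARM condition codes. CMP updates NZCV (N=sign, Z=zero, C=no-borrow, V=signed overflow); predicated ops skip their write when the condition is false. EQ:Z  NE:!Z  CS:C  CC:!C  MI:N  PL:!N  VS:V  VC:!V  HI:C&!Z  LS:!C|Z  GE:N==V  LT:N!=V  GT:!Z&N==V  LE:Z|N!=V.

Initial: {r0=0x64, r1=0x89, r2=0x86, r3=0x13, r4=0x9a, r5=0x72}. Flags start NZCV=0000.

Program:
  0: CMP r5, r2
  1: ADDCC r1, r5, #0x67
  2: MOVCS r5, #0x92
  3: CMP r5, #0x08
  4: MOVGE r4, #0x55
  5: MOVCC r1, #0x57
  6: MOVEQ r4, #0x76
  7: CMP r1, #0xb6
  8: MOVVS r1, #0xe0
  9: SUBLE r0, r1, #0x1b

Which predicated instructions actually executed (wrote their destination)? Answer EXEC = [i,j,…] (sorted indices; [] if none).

EXEC = [1,4]

[0] flags=1001 → (cmp)
[1] flags=1001 CC?T → r1=0xd9
[2] flags=1001 CS?F → skip
[3] flags=0010 → (cmp)
[4] flags=0010 GE?T → r4=0x55
[5] flags=0010 CC?F → skip
[6] flags=0010 EQ?F → skip
[7] flags=0010 → (cmp)
[8] flags=0010 VS?F → skip
[9] flags=0010 LE?F → skip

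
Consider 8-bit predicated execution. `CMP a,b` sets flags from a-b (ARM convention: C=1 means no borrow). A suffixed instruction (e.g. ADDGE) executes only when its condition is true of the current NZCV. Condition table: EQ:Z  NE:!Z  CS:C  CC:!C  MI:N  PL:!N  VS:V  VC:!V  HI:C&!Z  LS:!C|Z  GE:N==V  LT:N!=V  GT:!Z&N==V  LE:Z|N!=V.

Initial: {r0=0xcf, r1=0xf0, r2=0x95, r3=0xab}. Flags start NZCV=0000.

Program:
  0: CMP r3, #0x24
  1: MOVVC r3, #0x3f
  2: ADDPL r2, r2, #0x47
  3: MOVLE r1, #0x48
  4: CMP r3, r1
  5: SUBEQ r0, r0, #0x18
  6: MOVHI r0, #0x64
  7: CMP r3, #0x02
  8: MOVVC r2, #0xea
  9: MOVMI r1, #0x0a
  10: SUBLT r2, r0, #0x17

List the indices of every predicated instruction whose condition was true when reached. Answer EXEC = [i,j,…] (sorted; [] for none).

EXEC = [1,3,8]

[0] flags=1010 → (cmp)
[1] flags=1010 VC?T → r3=0x3f
[2] flags=1010 PL?F → skip
[3] flags=1010 LE?T → r1=0x48
[4] flags=1000 → (cmp)
[5] flags=1000 EQ?F → skip
[6] flags=1000 HI?F → skip
[7] flags=0010 → (cmp)
[8] flags=0010 VC?T → r2=0xea
[9] flags=0010 MI?F → skip
[10] flags=0010 LT?F → skip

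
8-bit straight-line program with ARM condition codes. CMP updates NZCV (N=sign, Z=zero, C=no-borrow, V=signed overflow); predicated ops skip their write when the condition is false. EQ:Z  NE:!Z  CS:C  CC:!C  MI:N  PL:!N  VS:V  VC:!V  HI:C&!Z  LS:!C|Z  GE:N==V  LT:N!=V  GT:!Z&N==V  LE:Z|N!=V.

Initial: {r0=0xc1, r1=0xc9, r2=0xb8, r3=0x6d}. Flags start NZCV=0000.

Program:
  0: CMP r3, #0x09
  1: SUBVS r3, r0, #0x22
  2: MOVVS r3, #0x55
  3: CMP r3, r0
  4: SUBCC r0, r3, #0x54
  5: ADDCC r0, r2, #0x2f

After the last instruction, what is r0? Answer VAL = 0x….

[0] flags=0010 → (cmp)
[1] flags=0010 VS?F → skip
[2] flags=0010 VS?F → skip
[3] flags=1001 → (cmp)
[4] flags=1001 CC?T → r0=0x19
[5] flags=1001 CC?T → r0=0xe7

VAL = 0xe7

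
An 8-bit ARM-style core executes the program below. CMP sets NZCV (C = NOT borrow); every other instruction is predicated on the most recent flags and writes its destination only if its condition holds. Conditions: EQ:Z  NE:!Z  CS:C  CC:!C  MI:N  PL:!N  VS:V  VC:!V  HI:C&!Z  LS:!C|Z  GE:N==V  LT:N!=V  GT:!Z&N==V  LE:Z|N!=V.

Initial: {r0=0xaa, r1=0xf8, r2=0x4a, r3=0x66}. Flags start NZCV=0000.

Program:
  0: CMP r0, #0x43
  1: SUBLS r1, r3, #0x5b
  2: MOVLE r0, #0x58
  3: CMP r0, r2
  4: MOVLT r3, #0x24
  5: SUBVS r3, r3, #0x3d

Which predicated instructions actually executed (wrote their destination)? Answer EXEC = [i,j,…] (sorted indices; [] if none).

EXEC = [2]

[0] flags=0011 → (cmp)
[1] flags=0011 LS?F → skip
[2] flags=0011 LE?T → r0=0x58
[3] flags=0010 → (cmp)
[4] flags=0010 LT?F → skip
[5] flags=0010 VS?F → skip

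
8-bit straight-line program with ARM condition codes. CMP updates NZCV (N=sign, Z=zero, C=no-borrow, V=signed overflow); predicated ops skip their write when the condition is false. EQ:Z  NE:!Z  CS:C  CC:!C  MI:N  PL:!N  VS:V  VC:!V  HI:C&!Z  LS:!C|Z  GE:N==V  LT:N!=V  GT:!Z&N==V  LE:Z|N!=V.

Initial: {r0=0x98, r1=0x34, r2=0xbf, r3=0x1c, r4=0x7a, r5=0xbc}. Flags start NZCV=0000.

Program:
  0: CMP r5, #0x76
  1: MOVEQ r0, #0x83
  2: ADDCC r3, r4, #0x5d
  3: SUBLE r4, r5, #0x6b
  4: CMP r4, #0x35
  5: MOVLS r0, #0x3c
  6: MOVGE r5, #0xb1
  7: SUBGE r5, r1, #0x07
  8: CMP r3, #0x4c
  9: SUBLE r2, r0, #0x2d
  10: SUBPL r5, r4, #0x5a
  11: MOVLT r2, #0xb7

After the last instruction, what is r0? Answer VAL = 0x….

VAL = 0x98

0: ✓ CMP  NZCV=0011
1: · MOVEQ
2: · ADDCC
3: ✓ SUBLE  r4←0x51
4: ✓ CMP  NZCV=0010
5: · MOVLS
6: ✓ MOVGE  r5←0xb1
7: ✓ SUBGE  r5←0x2d
8: ✓ CMP  NZCV=1000
9: ✓ SUBLE  r2←0x6b
10: · SUBPL
11: ✓ MOVLT  r2←0xb7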